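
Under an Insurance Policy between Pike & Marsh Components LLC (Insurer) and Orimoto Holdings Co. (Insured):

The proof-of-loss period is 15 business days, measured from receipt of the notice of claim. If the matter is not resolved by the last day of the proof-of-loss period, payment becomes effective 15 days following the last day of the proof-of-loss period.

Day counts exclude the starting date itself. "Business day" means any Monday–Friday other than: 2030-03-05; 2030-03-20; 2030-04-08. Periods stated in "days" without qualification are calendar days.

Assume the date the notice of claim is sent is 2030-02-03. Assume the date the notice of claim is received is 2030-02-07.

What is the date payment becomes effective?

2030-03-15

The last day of the proof-of-loss period: 15 business days after Thursday, 2030-02-07, skipping weekends — Feb 8, Feb 11, Feb 12, Feb 13, …, Feb 26, Feb 27, Feb 28 — lands on Thursday, 2030-02-28.
Adding 15 calendar days to 2030-02-28 gives 2030-03-15, which is the date payment becomes effective.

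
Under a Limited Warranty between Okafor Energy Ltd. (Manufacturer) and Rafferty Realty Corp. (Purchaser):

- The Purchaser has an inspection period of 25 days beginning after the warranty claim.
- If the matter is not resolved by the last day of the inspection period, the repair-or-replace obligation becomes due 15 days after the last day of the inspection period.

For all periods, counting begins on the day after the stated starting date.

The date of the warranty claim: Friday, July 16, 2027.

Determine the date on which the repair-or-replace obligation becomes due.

Adding 25 calendar days to July 16, 2027 gives August 10, 2027, which is the last day of the inspection period.
The date on which the repair-or-replace obligation becomes due: 15 calendar days after August 10, 2027 is August 25, 2027.

August 25, 2027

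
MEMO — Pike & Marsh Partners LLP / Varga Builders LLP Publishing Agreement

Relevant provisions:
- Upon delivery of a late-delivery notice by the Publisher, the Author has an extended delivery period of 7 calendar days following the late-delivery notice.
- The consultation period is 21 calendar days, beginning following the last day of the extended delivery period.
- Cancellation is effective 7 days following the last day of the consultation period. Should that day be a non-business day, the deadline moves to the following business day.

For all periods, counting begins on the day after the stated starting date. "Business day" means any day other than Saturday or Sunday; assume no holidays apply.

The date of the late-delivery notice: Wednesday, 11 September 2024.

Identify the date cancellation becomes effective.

The last day of the extended delivery period: 7 calendar days after 11 September 2024 is 18 September 2024.
Adding 21 calendar days to 18 September 2024 gives 9 October 2024, which is the last day of the consultation period.
The date cancellation becomes effective: 7 calendar days after 9 October 2024 is 16 October 2024. 16 October 2024 is a Wednesday, so no roll-forward applies.

16 October 2024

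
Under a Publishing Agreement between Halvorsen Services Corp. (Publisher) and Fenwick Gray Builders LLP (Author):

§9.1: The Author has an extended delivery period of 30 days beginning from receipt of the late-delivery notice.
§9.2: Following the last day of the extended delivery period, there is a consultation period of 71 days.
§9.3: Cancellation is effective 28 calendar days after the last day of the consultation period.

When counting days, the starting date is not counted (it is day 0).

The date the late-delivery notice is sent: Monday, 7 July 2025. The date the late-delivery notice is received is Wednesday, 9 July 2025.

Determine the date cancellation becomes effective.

15 November 2025

The last day of the extended delivery period: 9 July 2025 + 30 days = 8 August 2025.
The last day of the consultation period: 71 calendar days after 8 August 2025 is 18 October 2025.
The date cancellation becomes effective: 28 calendar days after 18 October 2025 is 15 November 2025.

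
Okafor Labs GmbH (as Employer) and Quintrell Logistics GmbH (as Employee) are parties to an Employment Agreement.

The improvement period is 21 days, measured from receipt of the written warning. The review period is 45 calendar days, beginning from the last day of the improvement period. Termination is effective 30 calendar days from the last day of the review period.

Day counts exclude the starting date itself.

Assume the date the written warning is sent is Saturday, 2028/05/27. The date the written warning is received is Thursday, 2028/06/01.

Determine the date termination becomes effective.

2028/09/05

The last day of the improvement period: 21 calendar days after 2028/06/01 is 2028/06/22.
The last day of the review period: 2028/06/22 + 45 days = 2028/08/06.
Adding 30 calendar days to 2028/08/06 gives 2028/09/05, which is the date termination becomes effective.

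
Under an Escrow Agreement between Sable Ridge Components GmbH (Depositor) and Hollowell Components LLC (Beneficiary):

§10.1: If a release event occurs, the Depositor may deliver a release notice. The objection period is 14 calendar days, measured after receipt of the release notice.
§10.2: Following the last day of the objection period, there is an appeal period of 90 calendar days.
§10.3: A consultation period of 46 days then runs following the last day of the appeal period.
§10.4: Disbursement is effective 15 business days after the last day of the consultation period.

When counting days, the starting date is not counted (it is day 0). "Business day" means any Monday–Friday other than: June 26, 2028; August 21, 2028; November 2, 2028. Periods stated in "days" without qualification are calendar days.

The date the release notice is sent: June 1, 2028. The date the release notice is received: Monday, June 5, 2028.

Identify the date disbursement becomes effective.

The last day of the objection period: June 5, 2028 + 14 days = June 19, 2028.
The last day of the appeal period: June 19, 2028 + 90 days = September 17, 2028.
The last day of the consultation period: September 17, 2028 + 46 days = November 2, 2028.
From Thursday, November 2, 2028, 15 business days (Nov 3, Nov 6, Nov 7, Nov 8, …, Nov 21, Nov 22, Nov 23, skipping weekends) brings us to Thursday, November 23, 2028, which is the date disbursement becomes effective.

November 23, 2028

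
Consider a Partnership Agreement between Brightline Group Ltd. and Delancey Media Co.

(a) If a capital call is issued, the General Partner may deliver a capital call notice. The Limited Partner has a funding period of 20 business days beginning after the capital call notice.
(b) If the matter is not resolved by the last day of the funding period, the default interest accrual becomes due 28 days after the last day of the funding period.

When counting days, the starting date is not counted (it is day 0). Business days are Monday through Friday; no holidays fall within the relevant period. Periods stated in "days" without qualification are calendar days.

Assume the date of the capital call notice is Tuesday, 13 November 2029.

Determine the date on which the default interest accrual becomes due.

The last day of the funding period: counting 20 business days from Tuesday, 13 November 2029 (Nov 14, Nov 15, Nov 16, Nov 19, …, Dec 7, Dec 10, Dec 11, skipping weekends) reaches Tuesday, 11 December 2029.
The date on which the default interest accrual becomes due: 11 December 2029 + 28 days = 8 January 2030.

8 January 2030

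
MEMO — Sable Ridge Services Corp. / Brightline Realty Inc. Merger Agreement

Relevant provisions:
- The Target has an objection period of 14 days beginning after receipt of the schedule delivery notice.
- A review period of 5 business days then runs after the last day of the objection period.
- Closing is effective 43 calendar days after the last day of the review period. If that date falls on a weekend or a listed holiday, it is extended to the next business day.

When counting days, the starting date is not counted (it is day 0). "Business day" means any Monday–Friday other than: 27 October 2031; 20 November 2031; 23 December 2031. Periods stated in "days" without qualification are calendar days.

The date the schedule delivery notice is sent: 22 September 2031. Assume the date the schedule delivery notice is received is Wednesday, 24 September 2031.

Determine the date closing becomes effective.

The last day of the objection period: 24 September 2031 + 14 days = 8 October 2031.
From Wednesday, 8 October 2031, 5 business days (Oct 9, Oct 10, Oct 13, Oct 14, Oct 15, skipping weekends) brings us to Wednesday, 15 October 2031, which is the last day of the review period.
The date closing becomes effective: 15 October 2031 + 43 days = 27 November 2031. 27 November 2031 is a Thursday and is not a listed holiday, so no roll-forward applies.

27 November 2031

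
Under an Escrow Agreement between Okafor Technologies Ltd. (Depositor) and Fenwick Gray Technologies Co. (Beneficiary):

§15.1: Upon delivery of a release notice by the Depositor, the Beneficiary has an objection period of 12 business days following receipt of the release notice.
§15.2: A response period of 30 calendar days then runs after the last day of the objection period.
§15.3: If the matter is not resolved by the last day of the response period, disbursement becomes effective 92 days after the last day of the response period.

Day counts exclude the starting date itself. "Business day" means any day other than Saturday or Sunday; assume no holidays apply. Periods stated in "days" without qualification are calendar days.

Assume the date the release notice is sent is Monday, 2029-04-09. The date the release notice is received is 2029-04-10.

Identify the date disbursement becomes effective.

The last day of the objection period: counting 12 business days from Tuesday, 2029-04-10 (Apr 11, Apr 12, Apr 13, Apr 16, …, Apr 24, Apr 25, Apr 26, skipping weekends) reaches Thursday, 2029-04-26.
The last day of the response period: 30 calendar days after 2029-04-26 is 2029-05-26.
Adding 92 calendar days to 2029-05-26 gives 2029-08-26, which is the date disbursement becomes effective.

2029-08-26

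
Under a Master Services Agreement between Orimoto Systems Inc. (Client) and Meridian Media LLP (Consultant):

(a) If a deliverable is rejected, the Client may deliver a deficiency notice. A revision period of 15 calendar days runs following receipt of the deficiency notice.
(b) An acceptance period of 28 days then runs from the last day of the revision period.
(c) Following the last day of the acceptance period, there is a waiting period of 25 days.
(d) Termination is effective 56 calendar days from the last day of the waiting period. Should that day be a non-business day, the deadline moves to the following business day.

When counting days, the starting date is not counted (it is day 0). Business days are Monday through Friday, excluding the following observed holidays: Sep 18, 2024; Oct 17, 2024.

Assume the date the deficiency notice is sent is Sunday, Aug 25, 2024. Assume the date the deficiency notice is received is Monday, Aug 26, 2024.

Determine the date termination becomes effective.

The last day of the revision period: 15 calendar days after Aug 26, 2024 is Sep 10, 2024.
Adding 28 calendar days to Sep 10, 2024 gives Oct 8, 2024, which is the last day of the acceptance period.
The last day of the waiting period: Oct 8, 2024 + 25 days = Nov 2, 2024.
The date termination becomes effective: Nov 2, 2024 + 56 days = Dec 28, 2024. That falls on a Saturday, so it rolls to the next business day, Monday, Dec 30, 2024.

Dec 30, 2024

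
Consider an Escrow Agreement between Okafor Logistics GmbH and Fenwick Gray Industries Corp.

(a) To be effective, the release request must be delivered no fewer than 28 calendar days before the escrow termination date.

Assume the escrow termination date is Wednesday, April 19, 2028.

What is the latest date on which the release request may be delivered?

Counting back 28 calendar days from April 19, 2028 gives March 22, 2028.

March 22, 2028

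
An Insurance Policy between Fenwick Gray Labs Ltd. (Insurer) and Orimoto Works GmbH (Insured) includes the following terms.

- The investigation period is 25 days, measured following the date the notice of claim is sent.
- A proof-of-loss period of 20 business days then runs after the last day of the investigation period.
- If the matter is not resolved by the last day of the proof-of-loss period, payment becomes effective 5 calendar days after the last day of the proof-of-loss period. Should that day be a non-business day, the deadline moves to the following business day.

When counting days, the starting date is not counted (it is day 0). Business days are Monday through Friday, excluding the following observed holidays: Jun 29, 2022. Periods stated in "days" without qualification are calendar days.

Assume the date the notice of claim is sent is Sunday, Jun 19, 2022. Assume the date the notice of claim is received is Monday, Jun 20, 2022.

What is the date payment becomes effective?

Aug 16, 2022

The last day of the investigation period: Jun 19, 2022 + 25 days = Jul 14, 2022.
The last day of the proof-of-loss period: counting 20 business days from Thursday, Jul 14, 2022 (Jul 15, Jul 18, Jul 19, Jul 20, …, Aug 9, Aug 10, Aug 11, skipping weekends) reaches Thursday, Aug 11, 2022.
Adding 5 calendar days to Aug 11, 2022 gives Aug 16, 2022, which is the date payment becomes effective. Aug 16, 2022 is a Tuesday and is not a listed holiday, so no roll-forward applies.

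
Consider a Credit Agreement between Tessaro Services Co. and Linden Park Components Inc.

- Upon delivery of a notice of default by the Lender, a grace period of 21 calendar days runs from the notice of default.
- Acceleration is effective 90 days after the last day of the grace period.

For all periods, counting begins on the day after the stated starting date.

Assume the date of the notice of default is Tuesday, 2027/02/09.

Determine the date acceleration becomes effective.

The last day of the grace period: 2027/02/09 + 21 days = 2027/03/02.
The date acceleration becomes effective: 2027/03/02 + 90 days = 2027/05/31.

2027/05/31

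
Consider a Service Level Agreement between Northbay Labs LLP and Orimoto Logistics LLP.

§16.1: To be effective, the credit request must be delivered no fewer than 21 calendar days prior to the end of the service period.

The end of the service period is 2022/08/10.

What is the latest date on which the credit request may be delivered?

2022/07/20

2022/08/10 minus 21 days is 2022/07/20.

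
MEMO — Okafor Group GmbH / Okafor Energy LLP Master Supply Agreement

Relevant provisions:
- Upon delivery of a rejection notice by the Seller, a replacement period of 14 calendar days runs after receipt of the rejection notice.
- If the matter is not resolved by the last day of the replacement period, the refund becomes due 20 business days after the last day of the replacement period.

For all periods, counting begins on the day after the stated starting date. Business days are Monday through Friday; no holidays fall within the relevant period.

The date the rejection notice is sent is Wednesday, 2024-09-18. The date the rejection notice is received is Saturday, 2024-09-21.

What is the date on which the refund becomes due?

Adding 14 calendar days to 2024-09-21 gives 2024-10-05, which is the last day of the replacement period.
The date on which the refund becomes due: counting 20 business days from Saturday, 2024-10-05 (Oct 7, Oct 8, Oct 9, Oct 10, …, Oct 30, Oct 31, Nov 1, skipping weekends) reaches Friday, 2024-11-01.

2024-11-01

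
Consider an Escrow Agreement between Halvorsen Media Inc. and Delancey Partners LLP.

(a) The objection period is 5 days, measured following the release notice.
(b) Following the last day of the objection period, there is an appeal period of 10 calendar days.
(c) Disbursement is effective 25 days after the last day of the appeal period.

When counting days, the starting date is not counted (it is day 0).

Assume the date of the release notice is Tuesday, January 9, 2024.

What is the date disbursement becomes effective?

February 18, 2024

The last day of the objection period: January 9, 2024 + 5 days = January 14, 2024.
The last day of the appeal period: January 14, 2024 + 10 days = January 24, 2024.
The date disbursement becomes effective: January 24, 2024 + 25 days = February 18, 2024.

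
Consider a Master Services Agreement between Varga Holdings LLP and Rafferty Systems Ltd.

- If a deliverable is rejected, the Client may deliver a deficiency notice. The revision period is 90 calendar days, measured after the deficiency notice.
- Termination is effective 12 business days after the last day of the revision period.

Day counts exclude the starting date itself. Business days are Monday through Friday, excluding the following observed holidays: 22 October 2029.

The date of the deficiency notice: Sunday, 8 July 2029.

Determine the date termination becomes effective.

24 October 2029

Adding 90 calendar days to 8 July 2029 gives 6 October 2029, which is the last day of the revision period.
From Saturday, 6 October 2029, 12 business days (Oct 8, Oct 9, Oct 10, Oct 11, …, Oct 19, Oct 23, Oct 24, skipping weekends and the listed holiday on Oct 22) brings us to Wednesday, 24 October 2029, which is the date termination becomes effective.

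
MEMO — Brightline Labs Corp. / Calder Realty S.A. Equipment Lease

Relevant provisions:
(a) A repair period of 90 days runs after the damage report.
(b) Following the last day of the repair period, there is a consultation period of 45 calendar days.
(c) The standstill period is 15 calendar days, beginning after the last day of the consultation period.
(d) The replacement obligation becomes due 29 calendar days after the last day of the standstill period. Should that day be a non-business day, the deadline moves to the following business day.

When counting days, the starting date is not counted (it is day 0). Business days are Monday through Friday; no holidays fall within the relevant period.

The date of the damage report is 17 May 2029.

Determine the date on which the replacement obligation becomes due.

12 November 2029

The last day of the repair period: 90 calendar days after 17 May 2029 is 15 August 2029.
Adding 45 calendar days to 15 August 2029 gives 29 September 2029, which is the last day of the consultation period.
The last day of the standstill period: 29 September 2029 + 15 days = 14 October 2029.
The date on which the replacement obligation becomes due: 29 calendar days after 14 October 2029 is 12 November 2029. 12 November 2029 is a Monday, so no roll-forward applies.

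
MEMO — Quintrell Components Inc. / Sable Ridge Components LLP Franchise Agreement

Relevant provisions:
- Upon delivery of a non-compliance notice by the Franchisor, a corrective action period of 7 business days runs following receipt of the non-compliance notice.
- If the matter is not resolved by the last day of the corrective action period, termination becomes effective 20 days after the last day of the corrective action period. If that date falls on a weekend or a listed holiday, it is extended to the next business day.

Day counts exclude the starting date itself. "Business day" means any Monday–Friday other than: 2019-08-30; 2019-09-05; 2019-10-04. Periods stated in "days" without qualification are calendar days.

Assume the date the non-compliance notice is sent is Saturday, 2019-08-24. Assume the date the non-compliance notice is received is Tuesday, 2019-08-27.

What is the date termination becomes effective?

2019-09-30

The last day of the corrective action period: 7 business days after Tuesday, 2019-08-27, skipping weekends and the listed holidays on Aug 30, Sep 5 — Aug 28, Aug 29, Sep 2, Sep 3, Sep 4, Sep 6, Sep 9 — lands on Monday, 2019-09-09.
The date termination becomes effective: 20 calendar days after 2019-09-09 is 2019-09-29. That falls on a Sunday, so it rolls to the next business day, Monday, 2019-09-30.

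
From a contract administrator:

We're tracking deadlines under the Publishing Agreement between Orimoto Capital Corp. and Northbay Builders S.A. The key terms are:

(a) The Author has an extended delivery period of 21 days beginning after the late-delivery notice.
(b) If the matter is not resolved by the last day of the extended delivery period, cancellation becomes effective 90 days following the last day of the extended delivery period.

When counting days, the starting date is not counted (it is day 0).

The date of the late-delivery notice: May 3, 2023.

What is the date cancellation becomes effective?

The last day of the extended delivery period: 21 calendar days after May 3, 2023 is May 24, 2023.
The date cancellation becomes effective: May 24, 2023 + 90 days = Aug 22, 2023.

Aug 22, 2023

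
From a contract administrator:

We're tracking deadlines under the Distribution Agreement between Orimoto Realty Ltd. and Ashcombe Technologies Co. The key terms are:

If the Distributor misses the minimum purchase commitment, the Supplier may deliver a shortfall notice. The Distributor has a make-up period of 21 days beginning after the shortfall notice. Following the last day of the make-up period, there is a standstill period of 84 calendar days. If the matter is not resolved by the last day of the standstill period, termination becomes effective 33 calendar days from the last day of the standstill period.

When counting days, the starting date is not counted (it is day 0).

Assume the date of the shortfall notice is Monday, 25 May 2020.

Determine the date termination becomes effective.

10 October 2020

Adding 21 calendar days to 25 May 2020 gives 15 June 2020, which is the last day of the make-up period.
Adding 84 calendar days to 15 June 2020 gives 7 September 2020, which is the last day of the standstill period.
Adding 33 calendar days to 7 September 2020 gives 10 October 2020, which is the date termination becomes effective.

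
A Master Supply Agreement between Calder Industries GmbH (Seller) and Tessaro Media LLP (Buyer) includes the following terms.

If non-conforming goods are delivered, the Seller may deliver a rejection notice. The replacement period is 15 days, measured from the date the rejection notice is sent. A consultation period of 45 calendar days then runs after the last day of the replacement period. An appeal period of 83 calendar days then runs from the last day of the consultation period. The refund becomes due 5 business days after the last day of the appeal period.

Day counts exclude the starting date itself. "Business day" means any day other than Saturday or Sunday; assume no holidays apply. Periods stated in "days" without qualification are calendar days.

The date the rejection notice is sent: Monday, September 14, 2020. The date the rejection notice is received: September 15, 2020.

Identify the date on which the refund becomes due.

Adding 15 calendar days to September 14, 2020 gives September 29, 2020, which is the last day of the replacement period.
Adding 45 calendar days to September 29, 2020 gives November 13, 2020, which is the last day of the consultation period.
The last day of the appeal period: November 13, 2020 + 83 days = February 4, 2021.
The date on which the refund becomes due: counting 5 business days from Thursday, February 4, 2021 (Feb 5, Feb 8, Feb 9, Feb 10, Feb 11, skipping weekends) reaches Thursday, February 11, 2021.

February 11, 2021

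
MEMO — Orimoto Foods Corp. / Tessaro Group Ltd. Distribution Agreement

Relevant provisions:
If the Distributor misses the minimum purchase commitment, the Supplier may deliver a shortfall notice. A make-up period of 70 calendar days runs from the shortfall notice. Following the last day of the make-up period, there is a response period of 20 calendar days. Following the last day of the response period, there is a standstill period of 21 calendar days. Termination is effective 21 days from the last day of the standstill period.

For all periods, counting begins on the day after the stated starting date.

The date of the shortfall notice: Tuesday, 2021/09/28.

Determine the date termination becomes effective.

2022/02/07

The last day of the make-up period: 70 calendar days after 2021/09/28 is 2021/12/07.
The last day of the response period: 20 calendar days after 2021/12/07 is 2021/12/27.
The last day of the standstill period: 21 calendar days after 2021/12/27 is 2022/01/17.
The date termination becomes effective: 2022/01/17 + 21 days = 2022/02/07.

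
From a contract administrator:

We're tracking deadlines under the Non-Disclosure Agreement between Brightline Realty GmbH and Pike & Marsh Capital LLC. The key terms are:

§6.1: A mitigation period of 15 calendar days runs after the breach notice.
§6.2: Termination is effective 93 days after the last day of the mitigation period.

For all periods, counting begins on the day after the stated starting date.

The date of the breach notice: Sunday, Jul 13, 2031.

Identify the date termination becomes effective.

Oct 29, 2031

The last day of the mitigation period: 15 calendar days after Jul 13, 2031 is Jul 28, 2031.
Adding 93 calendar days to Jul 28, 2031 gives Oct 29, 2031, which is the date termination becomes effective.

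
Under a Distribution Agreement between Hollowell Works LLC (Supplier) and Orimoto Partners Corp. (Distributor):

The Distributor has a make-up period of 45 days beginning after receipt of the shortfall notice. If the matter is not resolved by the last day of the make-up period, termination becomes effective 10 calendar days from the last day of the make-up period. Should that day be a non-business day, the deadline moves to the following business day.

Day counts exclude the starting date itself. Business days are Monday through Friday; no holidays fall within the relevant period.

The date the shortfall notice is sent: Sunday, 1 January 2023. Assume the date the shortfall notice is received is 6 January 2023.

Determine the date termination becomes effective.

Adding 45 calendar days to 6 January 2023 gives 20 February 2023, which is the last day of the make-up period.
Adding 10 calendar days to 20 February 2023 gives 2 March 2023, which is the date termination becomes effective. 2 March 2023 is a Thursday, so no roll-forward applies.

2 March 2023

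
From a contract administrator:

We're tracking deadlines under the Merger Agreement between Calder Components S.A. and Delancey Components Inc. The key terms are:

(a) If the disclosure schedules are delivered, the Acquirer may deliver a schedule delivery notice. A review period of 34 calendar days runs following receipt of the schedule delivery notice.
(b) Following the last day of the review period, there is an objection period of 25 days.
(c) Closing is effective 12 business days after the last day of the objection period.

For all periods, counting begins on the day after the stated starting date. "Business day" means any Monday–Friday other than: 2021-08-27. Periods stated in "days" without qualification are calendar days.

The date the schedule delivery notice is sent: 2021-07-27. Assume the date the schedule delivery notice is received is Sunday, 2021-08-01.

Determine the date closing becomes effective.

Adding 34 calendar days to 2021-08-01 gives 2021-09-04, which is the last day of the review period.
The last day of the objection period: 2021-09-04 + 25 days = 2021-09-29.
The date closing becomes effective: counting 12 business days from Wednesday, 2021-09-29 (Sep 30, Oct 1, Oct 4, Oct 5, …, Oct 13, Oct 14, Oct 15, skipping weekends) reaches Friday, 2021-10-15.

2021-10-15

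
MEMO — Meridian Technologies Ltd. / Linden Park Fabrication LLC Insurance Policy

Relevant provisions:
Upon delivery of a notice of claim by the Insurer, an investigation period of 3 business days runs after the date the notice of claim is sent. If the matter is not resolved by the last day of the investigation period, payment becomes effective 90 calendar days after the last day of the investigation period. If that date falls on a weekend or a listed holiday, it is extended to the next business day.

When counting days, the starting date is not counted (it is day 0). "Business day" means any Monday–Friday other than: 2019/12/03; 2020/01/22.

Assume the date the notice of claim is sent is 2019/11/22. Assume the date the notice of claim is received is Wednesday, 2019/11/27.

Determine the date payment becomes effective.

2020/02/25

From Friday, 2019/11/22, 3 business days (Nov 25, Nov 26, Nov 27, skipping weekends) brings us to Wednesday, 2019/11/27, which is the last day of the investigation period.
Adding 90 calendar days to 2019/11/27 gives 2020/02/25, which is the date payment becomes effective. 2020/02/25 is a Tuesday and is not a listed holiday, so no roll-forward applies.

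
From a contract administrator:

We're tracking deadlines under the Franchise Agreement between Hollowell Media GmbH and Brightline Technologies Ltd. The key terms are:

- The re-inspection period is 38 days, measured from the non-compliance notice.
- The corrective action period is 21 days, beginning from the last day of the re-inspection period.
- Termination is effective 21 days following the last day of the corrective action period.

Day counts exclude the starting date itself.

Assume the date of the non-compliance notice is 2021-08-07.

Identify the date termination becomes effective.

2021-10-26

Adding 38 calendar days to 2021-08-07 gives 2021-09-14, which is the last day of the re-inspection period.
The last day of the corrective action period: 2021-09-14 + 21 days = 2021-10-05.
The date termination becomes effective: 2021-10-05 + 21 days = 2021-10-26.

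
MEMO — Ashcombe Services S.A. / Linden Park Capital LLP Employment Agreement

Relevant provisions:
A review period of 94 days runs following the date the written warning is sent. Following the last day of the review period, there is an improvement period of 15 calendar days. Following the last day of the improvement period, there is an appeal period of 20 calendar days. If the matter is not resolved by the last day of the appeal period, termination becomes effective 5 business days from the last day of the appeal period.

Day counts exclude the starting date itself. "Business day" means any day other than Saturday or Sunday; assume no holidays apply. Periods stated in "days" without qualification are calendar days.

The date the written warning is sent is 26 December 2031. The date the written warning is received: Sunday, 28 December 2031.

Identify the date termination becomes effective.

Adding 94 calendar days to 26 December 2031 gives 29 March 2032, which is the last day of the review period.
Adding 15 calendar days to 29 March 2032 gives 13 April 2032, which is the last day of the improvement period.
Adding 20 calendar days to 13 April 2032 gives 3 May 2032, which is the last day of the appeal period.
The date termination becomes effective: 5 business days after Monday, 3 May 2032, skipping weekends — May 4, May 5, May 6, May 7, May 10 — lands on Monday, 10 May 2032.

10 May 2032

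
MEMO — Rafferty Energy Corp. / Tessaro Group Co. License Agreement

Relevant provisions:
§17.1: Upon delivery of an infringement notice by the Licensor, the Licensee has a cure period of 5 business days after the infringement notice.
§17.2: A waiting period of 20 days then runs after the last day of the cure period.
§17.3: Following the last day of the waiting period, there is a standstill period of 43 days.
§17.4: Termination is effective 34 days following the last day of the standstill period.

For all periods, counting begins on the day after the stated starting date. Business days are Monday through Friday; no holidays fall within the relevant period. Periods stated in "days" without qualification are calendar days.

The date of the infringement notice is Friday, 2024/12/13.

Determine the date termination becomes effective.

The last day of the cure period: counting 5 business days from Friday, 2024/12/13 (Dec 16, Dec 17, Dec 18, Dec 19, Dec 20, skipping weekends) reaches Friday, 2024/12/20.
The last day of the waiting period: 2024/12/20 + 20 days = 2025/01/09.
Adding 43 calendar days to 2025/01/09 gives 2025/02/21, which is the last day of the standstill period.
Adding 34 calendar days to 2025/02/21 gives 2025/03/27, which is the date termination becomes effective.

2025/03/27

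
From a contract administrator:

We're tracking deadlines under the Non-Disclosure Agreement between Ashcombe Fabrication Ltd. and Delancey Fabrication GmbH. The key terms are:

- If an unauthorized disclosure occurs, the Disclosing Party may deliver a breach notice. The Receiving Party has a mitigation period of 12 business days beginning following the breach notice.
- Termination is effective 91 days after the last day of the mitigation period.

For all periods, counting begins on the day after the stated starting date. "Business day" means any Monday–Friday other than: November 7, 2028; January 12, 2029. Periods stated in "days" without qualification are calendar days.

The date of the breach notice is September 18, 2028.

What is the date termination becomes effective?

The last day of the mitigation period: 12 business days after Monday, September 18, 2028, skipping weekends — Sep 19, Sep 20, Sep 21, Sep 22, …, Oct 2, Oct 3, Oct 4 — lands on Wednesday, October 4, 2028.
Adding 91 calendar days to October 4, 2028 gives January 3, 2029, which is the date termination becomes effective.

January 3, 2029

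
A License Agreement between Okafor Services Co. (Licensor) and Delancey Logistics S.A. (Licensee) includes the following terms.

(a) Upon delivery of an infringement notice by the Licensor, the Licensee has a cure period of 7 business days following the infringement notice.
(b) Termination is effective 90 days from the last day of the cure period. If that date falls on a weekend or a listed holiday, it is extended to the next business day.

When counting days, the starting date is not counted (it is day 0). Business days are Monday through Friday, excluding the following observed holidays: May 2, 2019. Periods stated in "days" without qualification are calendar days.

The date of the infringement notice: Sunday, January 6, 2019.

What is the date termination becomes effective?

April 15, 2019

The last day of the cure period: counting 7 business days from Sunday, January 6, 2019 (Jan 7, Jan 8, Jan 9, Jan 10, Jan 11, Jan 14, Jan 15, skipping weekends) reaches Tuesday, January 15, 2019.
The date termination becomes effective: 90 calendar days after January 15, 2019 is April 15, 2019. April 15, 2019 is a Monday and is not a listed holiday, so no roll-forward applies.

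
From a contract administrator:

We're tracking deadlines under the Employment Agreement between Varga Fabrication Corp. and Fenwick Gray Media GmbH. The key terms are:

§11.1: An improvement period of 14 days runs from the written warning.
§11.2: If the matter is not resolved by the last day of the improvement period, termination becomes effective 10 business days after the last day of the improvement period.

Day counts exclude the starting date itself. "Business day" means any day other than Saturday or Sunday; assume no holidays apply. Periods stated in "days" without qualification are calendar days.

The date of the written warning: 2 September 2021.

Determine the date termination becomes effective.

The last day of the improvement period: 14 calendar days after 2 September 2021 is 16 September 2021.
The date termination becomes effective: counting 10 business days from Thursday, 16 September 2021 (Sep 17, Sep 20, Sep 21, Sep 22, Sep 23, Sep 24, Sep 27, Sep 28, Sep 29, Sep 30, skipping weekends) reaches Thursday, 30 September 2021.

30 September 2021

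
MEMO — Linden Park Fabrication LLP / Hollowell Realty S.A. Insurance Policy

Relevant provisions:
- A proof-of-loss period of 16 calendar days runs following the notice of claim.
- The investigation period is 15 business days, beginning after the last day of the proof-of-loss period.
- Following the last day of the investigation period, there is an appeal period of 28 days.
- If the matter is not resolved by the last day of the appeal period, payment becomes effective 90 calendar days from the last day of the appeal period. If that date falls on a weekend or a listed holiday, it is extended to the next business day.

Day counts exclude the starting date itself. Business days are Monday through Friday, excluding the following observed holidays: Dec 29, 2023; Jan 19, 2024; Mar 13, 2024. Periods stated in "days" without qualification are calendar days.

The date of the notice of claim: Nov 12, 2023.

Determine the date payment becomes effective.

Apr 15, 2024

The last day of the proof-of-loss period: 16 calendar days after Nov 12, 2023 is Nov 28, 2023.
The last day of the investigation period: counting 15 business days from Tuesday, Nov 28, 2023 (Nov 29, Nov 30, Dec 1, Dec 4, …, Dec 15, Dec 18, Dec 19, skipping weekends) reaches Tuesday, Dec 19, 2023.
The last day of the appeal period: 28 calendar days after Dec 19, 2023 is Jan 16, 2024.
The date payment becomes effective: Jan 16, 2024 + 90 days = Apr 15, 2024. Apr 15, 2024 is a Monday and is not a listed holiday, so no roll-forward applies.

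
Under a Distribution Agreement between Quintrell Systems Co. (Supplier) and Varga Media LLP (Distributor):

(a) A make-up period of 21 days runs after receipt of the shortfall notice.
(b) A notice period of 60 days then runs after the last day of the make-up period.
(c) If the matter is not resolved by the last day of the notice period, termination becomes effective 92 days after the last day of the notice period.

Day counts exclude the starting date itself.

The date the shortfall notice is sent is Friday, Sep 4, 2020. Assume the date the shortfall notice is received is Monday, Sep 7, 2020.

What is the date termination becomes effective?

Feb 27, 2021

The last day of the make-up period: Sep 7, 2020 + 21 days = Sep 28, 2020.
The last day of the notice period: Sep 28, 2020 + 60 days = Nov 27, 2020.
The date termination becomes effective: 92 calendar days after Nov 27, 2020 is Feb 27, 2021.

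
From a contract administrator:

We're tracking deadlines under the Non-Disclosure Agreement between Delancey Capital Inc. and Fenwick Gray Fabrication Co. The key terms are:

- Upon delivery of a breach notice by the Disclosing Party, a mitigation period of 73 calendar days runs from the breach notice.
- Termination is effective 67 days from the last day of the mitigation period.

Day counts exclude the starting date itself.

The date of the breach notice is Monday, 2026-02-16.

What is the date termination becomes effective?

2026-07-06

The last day of the mitigation period: 2026-02-16 + 73 days = 2026-04-30.
The date termination becomes effective: 2026-04-30 + 67 days = 2026-07-06.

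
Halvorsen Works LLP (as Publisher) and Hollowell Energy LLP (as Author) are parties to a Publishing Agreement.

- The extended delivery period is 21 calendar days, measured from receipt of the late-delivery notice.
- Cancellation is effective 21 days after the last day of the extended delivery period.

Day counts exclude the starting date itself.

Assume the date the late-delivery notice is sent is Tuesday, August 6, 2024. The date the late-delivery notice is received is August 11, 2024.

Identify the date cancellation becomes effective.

September 22, 2024

The last day of the extended delivery period: 21 calendar days after August 11, 2024 is September 1, 2024.
The date cancellation becomes effective: September 1, 2024 + 21 days = September 22, 2024.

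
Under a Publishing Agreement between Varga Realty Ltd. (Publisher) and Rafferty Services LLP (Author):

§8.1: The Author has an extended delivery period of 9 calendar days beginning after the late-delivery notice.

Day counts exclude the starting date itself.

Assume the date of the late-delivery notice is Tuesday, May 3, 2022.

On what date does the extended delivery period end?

The last day of the extended delivery period: 9 calendar days after May 3, 2022 is May 12, 2022.

May 12, 2022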